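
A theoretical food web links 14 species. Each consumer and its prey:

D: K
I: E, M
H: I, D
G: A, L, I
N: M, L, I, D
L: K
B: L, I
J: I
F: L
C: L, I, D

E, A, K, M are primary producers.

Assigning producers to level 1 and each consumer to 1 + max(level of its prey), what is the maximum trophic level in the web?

3

Producers (level 1): E, A, K, M.
K → L → F gives F level 3.
No species has a prey at level 3, so no species reaches level 4.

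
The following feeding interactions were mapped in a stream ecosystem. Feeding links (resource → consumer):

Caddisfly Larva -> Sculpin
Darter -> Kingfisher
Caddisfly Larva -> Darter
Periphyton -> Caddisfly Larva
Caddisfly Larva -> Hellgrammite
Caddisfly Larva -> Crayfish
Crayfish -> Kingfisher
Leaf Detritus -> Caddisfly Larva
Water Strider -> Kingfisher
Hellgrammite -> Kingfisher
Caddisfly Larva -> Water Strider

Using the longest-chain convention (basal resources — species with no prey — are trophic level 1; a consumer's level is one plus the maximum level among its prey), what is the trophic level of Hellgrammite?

Trophic level 3

Leaf Detritus has no prey (basal) → level 1.
Caddisfly Larva eats Leaf Detritus (level 1); other prey at levels: Periphyton 1 → level 2.
Hellgrammite eats Caddisfly Larva → level 3.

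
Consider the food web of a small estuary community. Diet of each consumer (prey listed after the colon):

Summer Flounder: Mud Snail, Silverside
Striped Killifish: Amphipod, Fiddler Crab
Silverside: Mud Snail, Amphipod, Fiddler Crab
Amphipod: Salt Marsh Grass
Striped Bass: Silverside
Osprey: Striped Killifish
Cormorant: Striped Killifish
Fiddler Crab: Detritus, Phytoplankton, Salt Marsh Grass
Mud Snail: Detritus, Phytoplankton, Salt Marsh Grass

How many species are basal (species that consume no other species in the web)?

3

Basal species (no prey listed): Detritus, Phytoplankton, Salt Marsh Grass.
Count: 3.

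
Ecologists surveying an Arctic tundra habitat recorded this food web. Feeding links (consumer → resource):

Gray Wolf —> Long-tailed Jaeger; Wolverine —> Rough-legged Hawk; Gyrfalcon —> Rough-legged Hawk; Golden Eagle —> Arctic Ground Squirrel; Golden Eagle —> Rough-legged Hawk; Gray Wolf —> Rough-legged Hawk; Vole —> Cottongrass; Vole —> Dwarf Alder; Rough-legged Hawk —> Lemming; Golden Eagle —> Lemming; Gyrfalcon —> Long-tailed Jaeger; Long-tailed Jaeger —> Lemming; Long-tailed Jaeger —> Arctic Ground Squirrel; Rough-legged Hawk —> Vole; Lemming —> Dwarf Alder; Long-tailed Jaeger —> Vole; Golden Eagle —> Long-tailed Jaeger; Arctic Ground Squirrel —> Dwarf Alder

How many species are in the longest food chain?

One longest chain: Dwarf Alder → Vole → Long-tailed Jaeger → Golden Eagle.
It has 4 species and 3 links.

4 species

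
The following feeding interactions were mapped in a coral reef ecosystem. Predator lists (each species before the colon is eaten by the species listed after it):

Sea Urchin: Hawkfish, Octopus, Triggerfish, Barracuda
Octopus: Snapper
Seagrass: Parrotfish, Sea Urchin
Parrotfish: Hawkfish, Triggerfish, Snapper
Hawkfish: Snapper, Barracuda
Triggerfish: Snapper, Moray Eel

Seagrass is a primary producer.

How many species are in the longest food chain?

One longest chain: Seagrass → Parrotfish → Hawkfish → Snapper.
It has 4 species and 3 links.

4 species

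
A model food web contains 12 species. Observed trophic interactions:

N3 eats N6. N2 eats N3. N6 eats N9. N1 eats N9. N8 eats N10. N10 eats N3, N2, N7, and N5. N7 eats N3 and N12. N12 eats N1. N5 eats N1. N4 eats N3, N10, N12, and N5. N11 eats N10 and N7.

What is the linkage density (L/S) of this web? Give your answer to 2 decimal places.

L/S = 1.58

There are L = 19 links among S = 12 species.
L/S = 19/12 = 1.5833 ≈ 1.58.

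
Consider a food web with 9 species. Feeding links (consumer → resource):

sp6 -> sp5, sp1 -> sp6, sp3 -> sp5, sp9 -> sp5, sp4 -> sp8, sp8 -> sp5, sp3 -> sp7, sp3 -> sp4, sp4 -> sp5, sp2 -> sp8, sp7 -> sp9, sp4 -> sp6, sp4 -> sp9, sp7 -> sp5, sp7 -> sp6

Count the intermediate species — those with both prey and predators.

Intermediate species (has both prey and predators): sp8, sp9, sp6, sp4, sp7.
Count: 5.

5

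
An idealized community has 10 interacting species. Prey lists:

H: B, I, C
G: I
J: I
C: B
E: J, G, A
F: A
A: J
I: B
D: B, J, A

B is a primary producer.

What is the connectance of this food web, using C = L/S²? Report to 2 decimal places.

C = 0.15

The web has S = 10 species and L = 15 feeding links.
C = L / S² = 15 / 100 = 0.1500 ≈ 0.15.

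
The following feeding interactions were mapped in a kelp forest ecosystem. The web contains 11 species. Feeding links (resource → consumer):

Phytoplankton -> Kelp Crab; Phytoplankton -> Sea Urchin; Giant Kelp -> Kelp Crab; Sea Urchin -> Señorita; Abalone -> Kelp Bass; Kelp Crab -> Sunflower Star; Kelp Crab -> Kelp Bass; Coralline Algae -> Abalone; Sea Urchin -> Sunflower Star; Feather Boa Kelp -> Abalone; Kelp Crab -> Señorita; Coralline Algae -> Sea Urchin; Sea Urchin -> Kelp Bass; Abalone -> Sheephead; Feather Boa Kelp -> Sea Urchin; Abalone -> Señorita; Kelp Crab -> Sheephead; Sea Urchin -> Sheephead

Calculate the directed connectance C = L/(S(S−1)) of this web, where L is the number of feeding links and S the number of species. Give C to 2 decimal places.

The web has S = 11 species and L = 18 feeding links.
C = L / (S(S−1)) = 18 / 110 = 0.1636 ≈ 0.16.

C = 0.16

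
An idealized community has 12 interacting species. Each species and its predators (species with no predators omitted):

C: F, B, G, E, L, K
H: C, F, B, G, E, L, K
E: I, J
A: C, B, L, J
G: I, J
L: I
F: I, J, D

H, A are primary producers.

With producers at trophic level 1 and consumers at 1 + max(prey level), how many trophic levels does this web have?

4

Producers (level 1): H, A.
H → C → F → D gives D level 4.
No species has a prey at level 4, so no species reaches level 5.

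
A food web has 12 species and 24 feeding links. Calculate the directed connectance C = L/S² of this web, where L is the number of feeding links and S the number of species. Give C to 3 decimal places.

The web has S = 12 species and L = 24 feeding links.
C = L / S² = 24 / 144 = 0.1667 ≈ 0.167.

C = 0.167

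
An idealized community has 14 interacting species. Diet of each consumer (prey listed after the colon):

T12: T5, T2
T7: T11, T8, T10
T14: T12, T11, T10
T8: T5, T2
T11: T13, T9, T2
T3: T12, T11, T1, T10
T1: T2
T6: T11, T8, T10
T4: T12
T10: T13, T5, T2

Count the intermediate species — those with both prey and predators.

Intermediate species (has both prey and predators): T12, T11, T8, T1, T10.
Count: 5.

5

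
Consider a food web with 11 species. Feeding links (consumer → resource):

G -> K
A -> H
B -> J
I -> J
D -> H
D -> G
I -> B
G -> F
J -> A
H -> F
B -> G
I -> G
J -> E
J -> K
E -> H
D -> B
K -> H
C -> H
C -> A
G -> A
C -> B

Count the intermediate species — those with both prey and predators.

7

Intermediate species (has both prey and predators): H, A, K, E, G, J, B.
Count: 7.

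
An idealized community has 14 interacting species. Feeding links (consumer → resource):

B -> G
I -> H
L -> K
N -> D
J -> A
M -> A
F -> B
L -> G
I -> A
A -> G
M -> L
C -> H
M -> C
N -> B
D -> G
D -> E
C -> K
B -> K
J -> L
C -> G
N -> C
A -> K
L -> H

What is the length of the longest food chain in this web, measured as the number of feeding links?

2 links

One longest chain: H → L → J.
It has 3 species and 2 links.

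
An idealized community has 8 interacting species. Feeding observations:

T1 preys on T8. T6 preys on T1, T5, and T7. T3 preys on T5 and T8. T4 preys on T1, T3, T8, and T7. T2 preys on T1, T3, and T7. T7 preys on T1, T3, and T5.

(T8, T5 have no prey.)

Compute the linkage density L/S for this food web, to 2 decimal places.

There are L = 16 links among S = 8 species.
L/S = 16/8 = 2.0000 ≈ 2.00.

L/S = 2.00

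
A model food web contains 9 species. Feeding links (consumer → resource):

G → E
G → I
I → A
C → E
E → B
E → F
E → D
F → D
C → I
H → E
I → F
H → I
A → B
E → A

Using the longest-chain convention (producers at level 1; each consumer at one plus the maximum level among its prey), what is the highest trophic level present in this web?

4

Producers (level 1): D, B.
D → F → E → G gives G level 4.
No species has a prey at level 4, so no species reaches level 5.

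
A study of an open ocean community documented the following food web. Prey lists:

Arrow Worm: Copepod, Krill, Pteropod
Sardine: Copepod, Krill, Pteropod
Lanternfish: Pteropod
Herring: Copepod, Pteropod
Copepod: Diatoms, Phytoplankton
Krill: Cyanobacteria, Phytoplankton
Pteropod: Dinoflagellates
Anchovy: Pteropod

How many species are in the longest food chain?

3 species

One longest chain: Diatoms → Copepod → Sardine.
It has 3 species and 2 links.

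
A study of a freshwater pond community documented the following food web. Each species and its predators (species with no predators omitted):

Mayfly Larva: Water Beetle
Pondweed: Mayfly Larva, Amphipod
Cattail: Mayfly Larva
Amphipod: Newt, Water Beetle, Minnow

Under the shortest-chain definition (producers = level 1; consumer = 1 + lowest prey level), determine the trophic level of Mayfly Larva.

Pondweed is a producer → level 1.
Mayfly Larva eats Pondweed → level 2.

Trophic level 2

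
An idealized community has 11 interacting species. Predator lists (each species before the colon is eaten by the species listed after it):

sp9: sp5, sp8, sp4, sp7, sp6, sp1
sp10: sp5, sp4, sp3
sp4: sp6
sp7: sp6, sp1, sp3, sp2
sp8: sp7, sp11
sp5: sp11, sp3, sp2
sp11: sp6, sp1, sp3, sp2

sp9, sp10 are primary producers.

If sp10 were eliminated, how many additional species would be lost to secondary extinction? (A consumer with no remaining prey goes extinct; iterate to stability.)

0

Remove sp10.
Every predator of it retains at least one other prey: sp5 still has sp9; sp4 still has sp9; sp3 still has sp5, sp7, sp11.
No consumer loses all prey, so no secondary extinctions occur.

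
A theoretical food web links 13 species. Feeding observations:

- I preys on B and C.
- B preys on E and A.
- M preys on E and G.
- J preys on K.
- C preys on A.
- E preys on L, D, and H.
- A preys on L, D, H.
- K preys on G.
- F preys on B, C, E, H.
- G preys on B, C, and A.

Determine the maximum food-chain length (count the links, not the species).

One longest chain: L → E → B → G → K → J.
It has 6 species and 5 links.

5 links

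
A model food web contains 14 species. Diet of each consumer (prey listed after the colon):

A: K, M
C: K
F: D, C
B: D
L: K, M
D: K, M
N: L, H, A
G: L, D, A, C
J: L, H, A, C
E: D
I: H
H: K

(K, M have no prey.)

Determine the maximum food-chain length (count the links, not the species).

One longest chain: K → D → B.
It has 3 species and 2 links.

2 links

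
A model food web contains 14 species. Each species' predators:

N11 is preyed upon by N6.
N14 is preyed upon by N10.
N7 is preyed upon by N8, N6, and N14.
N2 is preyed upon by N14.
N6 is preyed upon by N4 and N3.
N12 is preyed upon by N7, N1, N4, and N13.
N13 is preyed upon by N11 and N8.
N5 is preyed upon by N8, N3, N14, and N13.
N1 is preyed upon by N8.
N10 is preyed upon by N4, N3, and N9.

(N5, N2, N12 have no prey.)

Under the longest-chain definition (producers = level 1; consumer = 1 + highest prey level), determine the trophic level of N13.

N5 is a producer → level 1.
N13 eats N5 (level 1); other prey at levels: N12 1 → level 2.

Trophic level 2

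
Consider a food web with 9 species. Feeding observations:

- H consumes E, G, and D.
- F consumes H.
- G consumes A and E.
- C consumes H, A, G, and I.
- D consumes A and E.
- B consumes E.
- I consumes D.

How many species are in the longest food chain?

4 species

One longest chain: A → D → I → C.
It has 4 species and 3 links.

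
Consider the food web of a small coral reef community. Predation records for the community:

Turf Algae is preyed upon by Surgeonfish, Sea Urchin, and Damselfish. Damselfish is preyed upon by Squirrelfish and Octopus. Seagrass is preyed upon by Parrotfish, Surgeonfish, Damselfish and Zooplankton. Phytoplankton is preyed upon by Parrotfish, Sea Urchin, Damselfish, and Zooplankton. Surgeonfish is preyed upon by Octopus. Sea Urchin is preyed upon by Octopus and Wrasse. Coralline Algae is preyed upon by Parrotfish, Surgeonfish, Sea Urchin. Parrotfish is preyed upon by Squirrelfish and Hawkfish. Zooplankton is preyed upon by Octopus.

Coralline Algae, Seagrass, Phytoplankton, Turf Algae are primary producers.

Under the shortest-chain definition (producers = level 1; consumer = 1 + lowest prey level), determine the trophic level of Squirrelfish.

Trophic level 3

Seagrass is a producer → level 1.
Damselfish eats Seagrass → level 2.
Squirrelfish eats Damselfish → level 3.
No prey of Squirrelfish is below level 2, so 3 is the minimum.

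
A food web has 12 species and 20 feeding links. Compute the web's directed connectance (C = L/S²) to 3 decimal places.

C = 0.139

The web has S = 12 species and L = 20 feeding links.
C = L / S² = 20 / 144 = 0.1389 ≈ 0.139.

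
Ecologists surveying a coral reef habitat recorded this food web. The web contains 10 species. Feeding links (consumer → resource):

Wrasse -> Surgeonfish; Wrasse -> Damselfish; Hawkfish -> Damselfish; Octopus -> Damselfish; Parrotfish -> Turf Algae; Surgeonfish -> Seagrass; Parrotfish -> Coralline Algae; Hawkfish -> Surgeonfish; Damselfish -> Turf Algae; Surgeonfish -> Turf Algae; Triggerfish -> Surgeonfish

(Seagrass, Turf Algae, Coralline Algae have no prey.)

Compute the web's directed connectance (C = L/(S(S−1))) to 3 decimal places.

The web has S = 10 species and L = 11 feeding links.
C = L / (S(S−1)) = 11 / 90 = 0.1222 ≈ 0.122.

C = 0.122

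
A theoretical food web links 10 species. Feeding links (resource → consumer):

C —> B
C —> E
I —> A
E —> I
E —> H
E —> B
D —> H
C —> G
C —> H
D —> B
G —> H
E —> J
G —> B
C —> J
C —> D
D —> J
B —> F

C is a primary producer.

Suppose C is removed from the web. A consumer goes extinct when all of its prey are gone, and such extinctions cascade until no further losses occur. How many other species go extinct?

Remove C.
Round 1: D (all prey gone), E (all prey gone), G (all prey gone) → extinct.
Round 2: B (all prey gone), J (all prey gone), H (all prey gone), I (all prey gone) → extinct.
Round 3: F (all prey gone), A (all prey gone) → extinct.
No further losses. Total secondary extinctions: 9.

9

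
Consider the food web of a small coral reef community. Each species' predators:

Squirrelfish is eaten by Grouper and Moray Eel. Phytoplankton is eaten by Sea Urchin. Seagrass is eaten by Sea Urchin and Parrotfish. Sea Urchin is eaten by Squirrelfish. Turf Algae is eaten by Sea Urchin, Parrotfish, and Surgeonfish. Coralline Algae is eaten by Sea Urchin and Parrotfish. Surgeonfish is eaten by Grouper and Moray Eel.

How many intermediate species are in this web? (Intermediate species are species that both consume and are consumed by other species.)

Intermediate species (has both prey and predators): Sea Urchin, Surgeonfish, Squirrelfish.
Count: 3.

3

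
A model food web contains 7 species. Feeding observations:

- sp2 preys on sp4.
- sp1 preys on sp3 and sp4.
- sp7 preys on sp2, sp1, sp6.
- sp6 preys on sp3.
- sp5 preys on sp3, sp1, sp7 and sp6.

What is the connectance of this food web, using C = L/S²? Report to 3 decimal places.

The web has S = 7 species and L = 11 feeding links.
C = L / S² = 11 / 49 = 0.2245 ≈ 0.224.

C = 0.224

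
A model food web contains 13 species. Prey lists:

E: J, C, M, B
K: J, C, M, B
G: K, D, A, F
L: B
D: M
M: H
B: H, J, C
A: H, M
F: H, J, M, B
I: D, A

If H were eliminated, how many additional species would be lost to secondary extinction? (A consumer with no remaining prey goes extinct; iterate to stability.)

Remove H.
Round 1: M (all prey gone) → extinct.
Round 2: D (all prey gone), A (all prey gone) → extinct.
Round 3: I (all prey gone) → extinct.
No further losses. Total secondary extinctions: 4.

4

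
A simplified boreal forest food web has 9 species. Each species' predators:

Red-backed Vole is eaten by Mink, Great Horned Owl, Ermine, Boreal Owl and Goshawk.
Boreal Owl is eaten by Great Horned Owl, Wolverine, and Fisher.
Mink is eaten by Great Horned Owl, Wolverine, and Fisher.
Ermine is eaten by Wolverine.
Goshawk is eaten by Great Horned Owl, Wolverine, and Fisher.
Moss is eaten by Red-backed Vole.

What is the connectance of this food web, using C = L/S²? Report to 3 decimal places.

C = 0.198

The web has S = 9 species and L = 16 feeding links.
C = L / S² = 16 / 81 = 0.1975 ≈ 0.198.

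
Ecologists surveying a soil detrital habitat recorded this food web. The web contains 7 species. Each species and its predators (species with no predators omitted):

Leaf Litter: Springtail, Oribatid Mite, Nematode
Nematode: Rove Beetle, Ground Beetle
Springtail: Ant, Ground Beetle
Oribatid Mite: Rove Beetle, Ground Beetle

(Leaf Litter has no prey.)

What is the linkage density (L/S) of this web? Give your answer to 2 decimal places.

L/S = 1.29

There are L = 9 links among S = 7 species.
L/S = 9/7 = 1.2857 ≈ 1.29.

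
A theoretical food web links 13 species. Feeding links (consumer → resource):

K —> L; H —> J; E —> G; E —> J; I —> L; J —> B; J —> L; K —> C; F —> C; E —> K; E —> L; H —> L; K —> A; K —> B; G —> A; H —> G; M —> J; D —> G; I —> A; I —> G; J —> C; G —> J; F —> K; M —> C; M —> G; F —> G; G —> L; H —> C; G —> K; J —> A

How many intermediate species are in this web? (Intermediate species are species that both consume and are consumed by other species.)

Intermediate species (has both prey and predators): K, J, G.
Count: 3.

3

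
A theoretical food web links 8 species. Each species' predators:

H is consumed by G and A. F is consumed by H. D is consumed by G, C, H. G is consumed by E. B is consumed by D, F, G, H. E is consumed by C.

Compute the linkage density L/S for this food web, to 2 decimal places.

There are L = 12 links among S = 8 species.
L/S = 12/8 = 1.5000 ≈ 1.50.

L/S = 1.50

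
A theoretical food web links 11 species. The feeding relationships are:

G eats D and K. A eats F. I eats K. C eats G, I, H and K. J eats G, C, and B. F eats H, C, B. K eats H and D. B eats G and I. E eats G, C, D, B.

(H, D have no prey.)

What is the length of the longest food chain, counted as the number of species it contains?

One longest chain: H → K → I → C → F → A.
It has 6 species and 5 links.

6 species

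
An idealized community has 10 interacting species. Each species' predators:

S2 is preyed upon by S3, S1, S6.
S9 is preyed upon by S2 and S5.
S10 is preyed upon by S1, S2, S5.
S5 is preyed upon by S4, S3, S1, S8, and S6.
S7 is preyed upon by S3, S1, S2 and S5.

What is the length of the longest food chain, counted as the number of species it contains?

3 species

One longest chain: S10 → S2 → S6.
It has 3 species and 2 links.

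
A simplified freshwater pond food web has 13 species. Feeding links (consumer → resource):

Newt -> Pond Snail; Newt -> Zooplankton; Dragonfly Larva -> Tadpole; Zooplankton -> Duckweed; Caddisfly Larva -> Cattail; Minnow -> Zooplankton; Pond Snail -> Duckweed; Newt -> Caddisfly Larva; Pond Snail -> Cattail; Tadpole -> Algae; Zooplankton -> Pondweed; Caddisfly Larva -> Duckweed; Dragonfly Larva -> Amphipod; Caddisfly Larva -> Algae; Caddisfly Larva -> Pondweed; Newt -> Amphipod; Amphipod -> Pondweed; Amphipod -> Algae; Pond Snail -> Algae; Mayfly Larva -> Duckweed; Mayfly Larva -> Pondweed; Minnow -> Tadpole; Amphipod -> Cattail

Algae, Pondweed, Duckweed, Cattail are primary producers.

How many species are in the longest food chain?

One longest chain: Pondweed → Zooplankton → Newt.
It has 3 species and 2 links.

3 species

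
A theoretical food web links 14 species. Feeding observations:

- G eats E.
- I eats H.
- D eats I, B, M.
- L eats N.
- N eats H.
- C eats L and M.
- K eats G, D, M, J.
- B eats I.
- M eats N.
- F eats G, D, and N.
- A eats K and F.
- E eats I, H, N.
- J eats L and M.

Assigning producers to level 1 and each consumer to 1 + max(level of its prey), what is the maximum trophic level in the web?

6

Producers (level 1): H.
H → N → M → D → K → A gives A level 6.
No species has a prey at level 6, so no species reaches level 7.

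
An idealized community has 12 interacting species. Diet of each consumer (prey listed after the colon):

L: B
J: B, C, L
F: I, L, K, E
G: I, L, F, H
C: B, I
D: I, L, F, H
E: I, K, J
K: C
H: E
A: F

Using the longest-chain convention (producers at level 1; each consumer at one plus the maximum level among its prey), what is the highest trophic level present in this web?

6

Producers (level 1): B, I.
B → C → K → E → H → D gives D level 6.
No species has a prey at level 6, so no species reaches level 7.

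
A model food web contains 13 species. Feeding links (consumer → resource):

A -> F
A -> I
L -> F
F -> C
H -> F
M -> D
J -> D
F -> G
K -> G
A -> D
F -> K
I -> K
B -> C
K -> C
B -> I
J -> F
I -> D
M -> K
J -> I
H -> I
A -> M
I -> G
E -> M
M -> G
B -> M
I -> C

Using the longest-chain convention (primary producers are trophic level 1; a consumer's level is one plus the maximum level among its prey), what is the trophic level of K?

Trophic level 2

C is a producer → level 1.
K eats C (level 1); other prey at levels: G 1 → level 2.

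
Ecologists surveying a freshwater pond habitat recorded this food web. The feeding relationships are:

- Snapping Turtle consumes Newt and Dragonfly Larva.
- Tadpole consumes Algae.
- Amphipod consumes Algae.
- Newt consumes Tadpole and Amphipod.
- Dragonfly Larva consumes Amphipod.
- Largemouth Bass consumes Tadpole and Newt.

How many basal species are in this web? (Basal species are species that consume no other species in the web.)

1

Basal species (no prey listed): Algae.
Count: 1.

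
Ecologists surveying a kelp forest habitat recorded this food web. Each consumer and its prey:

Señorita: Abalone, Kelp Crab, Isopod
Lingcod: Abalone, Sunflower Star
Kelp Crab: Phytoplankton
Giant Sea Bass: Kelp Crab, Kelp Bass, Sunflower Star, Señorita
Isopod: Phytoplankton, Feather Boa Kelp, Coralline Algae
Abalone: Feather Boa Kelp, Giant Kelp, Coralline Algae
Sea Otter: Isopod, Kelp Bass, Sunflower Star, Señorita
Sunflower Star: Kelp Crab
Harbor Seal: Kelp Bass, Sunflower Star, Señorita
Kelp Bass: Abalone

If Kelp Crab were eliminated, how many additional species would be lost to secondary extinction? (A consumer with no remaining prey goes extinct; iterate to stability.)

Remove Kelp Crab.
Round 1: Sunflower Star (all prey gone) → extinct.
No further losses. Total secondary extinctions: 1.

1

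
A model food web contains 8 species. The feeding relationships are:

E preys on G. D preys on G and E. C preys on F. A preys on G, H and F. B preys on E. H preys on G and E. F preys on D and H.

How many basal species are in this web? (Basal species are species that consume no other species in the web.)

1

Basal species (no prey listed): G.
Count: 1.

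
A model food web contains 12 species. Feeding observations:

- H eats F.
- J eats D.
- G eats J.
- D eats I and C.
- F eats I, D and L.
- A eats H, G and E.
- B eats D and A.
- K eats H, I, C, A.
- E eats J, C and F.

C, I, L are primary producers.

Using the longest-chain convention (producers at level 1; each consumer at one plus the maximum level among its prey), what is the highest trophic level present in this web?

Producers (level 1): C, I, L.
C → D → J → G → A → K gives K level 6.
No species has a prey at level 6, so no species reaches level 7.

6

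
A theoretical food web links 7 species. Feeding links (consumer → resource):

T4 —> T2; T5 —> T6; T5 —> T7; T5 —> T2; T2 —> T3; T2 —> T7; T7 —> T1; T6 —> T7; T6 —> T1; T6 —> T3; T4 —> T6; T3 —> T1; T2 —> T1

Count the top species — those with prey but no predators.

2

Top species (has prey, but nothing eats it): T4, T5.
Count: 2.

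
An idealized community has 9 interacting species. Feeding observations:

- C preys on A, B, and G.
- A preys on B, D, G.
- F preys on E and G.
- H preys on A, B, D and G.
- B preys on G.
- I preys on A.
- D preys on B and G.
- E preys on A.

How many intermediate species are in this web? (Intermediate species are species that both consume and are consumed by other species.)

Intermediate species (has both prey and predators): B, D, A, E.
Count: 4.

4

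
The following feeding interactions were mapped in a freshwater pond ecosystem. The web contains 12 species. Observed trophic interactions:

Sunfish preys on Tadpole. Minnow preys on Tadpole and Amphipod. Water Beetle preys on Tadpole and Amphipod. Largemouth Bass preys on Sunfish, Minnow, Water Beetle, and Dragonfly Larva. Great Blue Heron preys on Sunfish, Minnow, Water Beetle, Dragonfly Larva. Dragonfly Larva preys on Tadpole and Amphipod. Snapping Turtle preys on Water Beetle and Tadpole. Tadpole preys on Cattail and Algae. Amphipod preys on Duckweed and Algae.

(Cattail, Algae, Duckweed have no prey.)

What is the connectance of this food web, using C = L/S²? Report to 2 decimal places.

C = 0.15

The web has S = 12 species and L = 21 feeding links.
C = L / S² = 21 / 144 = 0.1458 ≈ 0.15.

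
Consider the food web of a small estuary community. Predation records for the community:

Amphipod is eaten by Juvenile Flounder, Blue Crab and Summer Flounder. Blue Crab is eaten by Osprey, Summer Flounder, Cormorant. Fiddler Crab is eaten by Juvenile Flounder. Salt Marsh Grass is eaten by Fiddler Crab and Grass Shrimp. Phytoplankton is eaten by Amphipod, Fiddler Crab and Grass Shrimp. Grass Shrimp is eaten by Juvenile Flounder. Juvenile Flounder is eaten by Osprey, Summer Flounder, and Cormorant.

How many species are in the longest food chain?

One longest chain: Salt Marsh Grass → Grass Shrimp → Juvenile Flounder → Osprey.
It has 4 species and 3 links.

4 species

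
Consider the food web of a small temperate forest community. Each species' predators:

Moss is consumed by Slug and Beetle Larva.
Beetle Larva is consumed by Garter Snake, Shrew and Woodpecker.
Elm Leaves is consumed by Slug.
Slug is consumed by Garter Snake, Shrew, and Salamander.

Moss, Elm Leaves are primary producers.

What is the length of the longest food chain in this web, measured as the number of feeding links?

2 links

One longest chain: Moss → Slug → Salamander.
It has 3 species and 2 links.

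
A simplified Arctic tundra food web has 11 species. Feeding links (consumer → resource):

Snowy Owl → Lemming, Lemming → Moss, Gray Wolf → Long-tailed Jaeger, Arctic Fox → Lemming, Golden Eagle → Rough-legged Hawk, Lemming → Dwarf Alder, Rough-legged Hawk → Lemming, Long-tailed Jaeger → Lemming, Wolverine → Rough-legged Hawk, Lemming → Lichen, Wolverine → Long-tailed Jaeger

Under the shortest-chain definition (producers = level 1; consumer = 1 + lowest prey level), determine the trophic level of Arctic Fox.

Dwarf Alder is a producer → level 1.
Lemming eats Dwarf Alder → level 2.
Arctic Fox eats Lemming → level 3.
No prey of Arctic Fox is below level 2, so 3 is the minimum.

Trophic level 3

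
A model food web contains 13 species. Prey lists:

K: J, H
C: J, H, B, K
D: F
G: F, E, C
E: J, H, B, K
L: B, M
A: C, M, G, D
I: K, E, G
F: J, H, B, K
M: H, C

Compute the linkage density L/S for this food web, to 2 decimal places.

L/S = 2.23

There are L = 29 links among S = 13 species.
L/S = 29/13 = 2.2308 ≈ 2.23.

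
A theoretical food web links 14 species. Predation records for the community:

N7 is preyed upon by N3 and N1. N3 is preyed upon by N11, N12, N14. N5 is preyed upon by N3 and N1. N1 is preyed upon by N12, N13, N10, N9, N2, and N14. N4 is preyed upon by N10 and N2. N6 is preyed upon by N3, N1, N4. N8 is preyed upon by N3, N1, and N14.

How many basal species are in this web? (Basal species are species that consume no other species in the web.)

4

Basal species (no prey listed): N6, N5, N7, N8.
Count: 4.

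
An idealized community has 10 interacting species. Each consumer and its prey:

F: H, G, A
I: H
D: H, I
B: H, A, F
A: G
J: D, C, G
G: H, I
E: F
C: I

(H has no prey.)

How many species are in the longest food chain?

One longest chain: H → I → G → A → F → B.
It has 6 species and 5 links.

6 species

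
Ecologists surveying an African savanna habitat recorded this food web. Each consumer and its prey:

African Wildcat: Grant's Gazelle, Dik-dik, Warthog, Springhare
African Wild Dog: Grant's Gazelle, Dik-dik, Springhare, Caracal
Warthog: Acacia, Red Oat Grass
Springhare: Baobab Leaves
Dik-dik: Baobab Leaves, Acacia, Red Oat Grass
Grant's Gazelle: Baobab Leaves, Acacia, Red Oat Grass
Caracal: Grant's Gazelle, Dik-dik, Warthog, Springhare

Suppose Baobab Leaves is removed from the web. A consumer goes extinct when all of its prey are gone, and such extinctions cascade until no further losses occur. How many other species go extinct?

Remove Baobab Leaves.
Round 1: Springhare (all prey gone) → extinct.
No further losses. Total secondary extinctions: 1.

1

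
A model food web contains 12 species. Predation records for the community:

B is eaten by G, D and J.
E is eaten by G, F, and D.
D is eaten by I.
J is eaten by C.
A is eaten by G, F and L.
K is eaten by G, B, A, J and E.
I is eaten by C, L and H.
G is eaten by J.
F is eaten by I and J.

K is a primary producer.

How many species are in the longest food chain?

5 species

One longest chain: K → B → D → I → H.
It has 5 species and 4 links.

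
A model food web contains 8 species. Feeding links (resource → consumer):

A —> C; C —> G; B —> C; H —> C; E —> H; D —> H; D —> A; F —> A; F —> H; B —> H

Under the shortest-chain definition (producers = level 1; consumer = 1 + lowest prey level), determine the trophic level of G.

Trophic level 3

B is a producer → level 1.
C eats B → level 2.
G eats C → level 3.
No prey of G is below level 2, so 3 is the minimum.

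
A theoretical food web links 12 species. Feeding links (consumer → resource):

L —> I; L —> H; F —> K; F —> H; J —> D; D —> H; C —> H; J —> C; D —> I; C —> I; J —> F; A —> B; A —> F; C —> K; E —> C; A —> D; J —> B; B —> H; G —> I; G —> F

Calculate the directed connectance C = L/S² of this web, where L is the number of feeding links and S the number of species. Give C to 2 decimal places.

C = 0.14

The web has S = 12 species and L = 20 feeding links.
C = L / S² = 20 / 144 = 0.1389 ≈ 0.14.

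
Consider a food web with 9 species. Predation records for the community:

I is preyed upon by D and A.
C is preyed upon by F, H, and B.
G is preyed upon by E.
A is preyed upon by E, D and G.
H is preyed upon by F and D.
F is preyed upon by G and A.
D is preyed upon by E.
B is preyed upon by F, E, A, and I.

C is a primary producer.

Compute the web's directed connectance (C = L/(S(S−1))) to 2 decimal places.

The web has S = 9 species and L = 18 feeding links.
C = L / (S(S−1)) = 18 / 72 = 0.2500 ≈ 0.25.

C = 0.25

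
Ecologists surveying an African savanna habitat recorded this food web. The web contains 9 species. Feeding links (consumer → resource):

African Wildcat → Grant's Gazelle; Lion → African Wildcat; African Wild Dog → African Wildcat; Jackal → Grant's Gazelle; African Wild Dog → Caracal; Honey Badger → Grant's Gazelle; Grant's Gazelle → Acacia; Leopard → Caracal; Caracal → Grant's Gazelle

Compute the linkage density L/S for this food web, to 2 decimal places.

L/S = 1.00

There are L = 9 links among S = 9 species.
L/S = 9/9 = 1.0000 ≈ 1.00.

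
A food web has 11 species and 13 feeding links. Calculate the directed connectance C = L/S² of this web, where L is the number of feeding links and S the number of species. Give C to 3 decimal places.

The web has S = 11 species and L = 13 feeding links.
C = L / S² = 13 / 121 = 0.1074 ≈ 0.107.

C = 0.107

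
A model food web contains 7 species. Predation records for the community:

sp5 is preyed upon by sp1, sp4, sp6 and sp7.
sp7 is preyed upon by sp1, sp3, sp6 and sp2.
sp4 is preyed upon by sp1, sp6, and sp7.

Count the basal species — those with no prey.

Basal species (no prey listed): sp5.
Count: 1.

1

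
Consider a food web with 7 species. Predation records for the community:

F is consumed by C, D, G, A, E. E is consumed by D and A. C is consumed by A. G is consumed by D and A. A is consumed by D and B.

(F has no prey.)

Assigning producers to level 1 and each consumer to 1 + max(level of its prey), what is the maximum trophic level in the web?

Producers (level 1): F.
F → C → A → D gives D level 4.
No species has a prey at level 4, so no species reaches level 5.

4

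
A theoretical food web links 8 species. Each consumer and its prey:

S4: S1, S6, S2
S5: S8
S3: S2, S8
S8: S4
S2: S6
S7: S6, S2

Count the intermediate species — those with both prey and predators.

Intermediate species (has both prey and predators): S2, S4, S8.
Count: 3.

3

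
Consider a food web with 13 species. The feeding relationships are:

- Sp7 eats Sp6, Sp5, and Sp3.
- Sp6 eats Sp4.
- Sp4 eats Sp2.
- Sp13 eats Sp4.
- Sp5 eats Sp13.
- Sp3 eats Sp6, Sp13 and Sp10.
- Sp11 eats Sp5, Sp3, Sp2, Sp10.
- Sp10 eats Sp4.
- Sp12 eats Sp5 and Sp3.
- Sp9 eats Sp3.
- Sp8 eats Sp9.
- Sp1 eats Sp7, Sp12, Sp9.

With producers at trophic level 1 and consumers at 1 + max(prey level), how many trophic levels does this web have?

Producers (level 1): Sp2.
Sp2 → Sp4 → Sp13 → Sp3 → Sp9 → Sp8 gives Sp8 level 6.
No species has a prey at level 6, so no species reaches level 7.

6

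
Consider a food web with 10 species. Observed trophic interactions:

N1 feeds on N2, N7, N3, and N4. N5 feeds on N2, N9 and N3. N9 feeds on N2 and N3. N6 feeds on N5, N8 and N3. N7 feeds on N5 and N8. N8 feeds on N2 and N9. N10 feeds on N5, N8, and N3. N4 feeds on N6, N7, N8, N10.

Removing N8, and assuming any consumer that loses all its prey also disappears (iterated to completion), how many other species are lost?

0

Remove N8.
Every predator of it retains at least one other prey: N7 still has N5; N10 still has N3, N5; N6 still has N3, N5; N4 still has N7, N10, N6.
No consumer loses all prey, so no secondary extinctions occur.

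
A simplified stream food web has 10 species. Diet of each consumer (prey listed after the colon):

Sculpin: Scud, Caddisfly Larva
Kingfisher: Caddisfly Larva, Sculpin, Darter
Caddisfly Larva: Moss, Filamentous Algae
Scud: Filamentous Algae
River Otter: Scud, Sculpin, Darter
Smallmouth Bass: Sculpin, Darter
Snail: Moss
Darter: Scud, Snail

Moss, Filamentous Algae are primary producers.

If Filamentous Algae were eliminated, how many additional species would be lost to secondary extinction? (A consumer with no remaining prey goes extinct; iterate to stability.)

Remove Filamentous Algae.
Round 1: Scud (all prey gone) → extinct.
No further losses. Total secondary extinctions: 1.

1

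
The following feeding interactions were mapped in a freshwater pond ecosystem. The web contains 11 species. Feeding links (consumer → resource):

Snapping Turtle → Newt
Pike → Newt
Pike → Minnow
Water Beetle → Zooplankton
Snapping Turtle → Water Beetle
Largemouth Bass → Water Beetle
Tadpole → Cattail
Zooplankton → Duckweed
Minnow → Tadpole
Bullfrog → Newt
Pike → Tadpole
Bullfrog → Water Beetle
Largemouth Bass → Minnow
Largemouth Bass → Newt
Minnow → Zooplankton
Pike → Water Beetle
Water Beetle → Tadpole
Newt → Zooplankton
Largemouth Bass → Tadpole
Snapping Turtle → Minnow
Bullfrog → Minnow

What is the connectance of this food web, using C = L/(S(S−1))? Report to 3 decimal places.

C = 0.191

The web has S = 11 species and L = 21 feeding links.
C = L / (S(S−1)) = 21 / 110 = 0.1909 ≈ 0.191.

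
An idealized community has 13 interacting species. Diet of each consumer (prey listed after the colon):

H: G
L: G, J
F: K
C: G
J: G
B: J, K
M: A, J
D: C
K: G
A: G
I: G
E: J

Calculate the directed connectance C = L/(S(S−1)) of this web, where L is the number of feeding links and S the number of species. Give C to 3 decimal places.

C = 0.096

The web has S = 13 species and L = 15 feeding links.
C = L / (S(S−1)) = 15 / 156 = 0.0962 ≈ 0.096.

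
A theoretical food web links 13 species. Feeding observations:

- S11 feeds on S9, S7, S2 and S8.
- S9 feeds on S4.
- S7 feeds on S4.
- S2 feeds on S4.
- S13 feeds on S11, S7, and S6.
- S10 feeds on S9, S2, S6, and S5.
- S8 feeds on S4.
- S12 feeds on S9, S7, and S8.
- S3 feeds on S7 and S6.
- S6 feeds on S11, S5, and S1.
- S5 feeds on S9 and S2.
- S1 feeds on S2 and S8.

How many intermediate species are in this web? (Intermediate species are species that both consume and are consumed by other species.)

Intermediate species (has both prey and predators): S8, S7, S9, S2, S11, S5, S1, S6.
Count: 8.

8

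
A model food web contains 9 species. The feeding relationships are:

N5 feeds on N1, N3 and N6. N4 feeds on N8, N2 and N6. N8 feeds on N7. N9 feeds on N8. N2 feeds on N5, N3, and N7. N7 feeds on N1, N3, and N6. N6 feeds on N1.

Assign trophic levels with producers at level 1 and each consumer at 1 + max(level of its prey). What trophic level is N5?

N1 is a producer → level 1.
N6 eats N1 → level 2.
N5 eats N6 (level 2); other prey at levels: N1 1, N3 1 → level 3.

Trophic level 3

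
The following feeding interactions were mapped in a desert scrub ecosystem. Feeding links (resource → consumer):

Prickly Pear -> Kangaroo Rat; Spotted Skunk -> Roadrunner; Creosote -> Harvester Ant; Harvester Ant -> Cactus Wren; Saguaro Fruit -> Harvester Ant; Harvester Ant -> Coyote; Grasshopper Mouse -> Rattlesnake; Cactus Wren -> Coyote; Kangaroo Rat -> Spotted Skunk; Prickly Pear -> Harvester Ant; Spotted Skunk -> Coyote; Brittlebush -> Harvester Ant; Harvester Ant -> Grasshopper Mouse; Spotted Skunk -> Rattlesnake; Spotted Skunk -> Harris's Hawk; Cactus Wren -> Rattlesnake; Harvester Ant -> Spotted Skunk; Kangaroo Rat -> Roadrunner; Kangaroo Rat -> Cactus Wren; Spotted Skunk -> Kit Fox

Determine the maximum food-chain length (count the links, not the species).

3 links

One longest chain: Prickly Pear → Kangaroo Rat → Cactus Wren → Rattlesnake.
It has 4 species and 3 links.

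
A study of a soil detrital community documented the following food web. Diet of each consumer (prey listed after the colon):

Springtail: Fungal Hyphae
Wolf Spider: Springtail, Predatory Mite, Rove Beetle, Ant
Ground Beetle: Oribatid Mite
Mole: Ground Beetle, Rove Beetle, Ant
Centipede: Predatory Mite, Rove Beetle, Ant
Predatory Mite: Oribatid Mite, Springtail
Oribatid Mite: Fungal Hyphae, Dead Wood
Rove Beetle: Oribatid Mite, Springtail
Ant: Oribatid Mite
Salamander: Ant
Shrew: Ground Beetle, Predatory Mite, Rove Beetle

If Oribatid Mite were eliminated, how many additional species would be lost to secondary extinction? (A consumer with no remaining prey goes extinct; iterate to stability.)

3

Remove Oribatid Mite.
Round 1: Ground Beetle (all prey gone), Ant (all prey gone) → extinct.
Round 2: Salamander (all prey gone) → extinct.
No further losses. Total secondary extinctions: 3.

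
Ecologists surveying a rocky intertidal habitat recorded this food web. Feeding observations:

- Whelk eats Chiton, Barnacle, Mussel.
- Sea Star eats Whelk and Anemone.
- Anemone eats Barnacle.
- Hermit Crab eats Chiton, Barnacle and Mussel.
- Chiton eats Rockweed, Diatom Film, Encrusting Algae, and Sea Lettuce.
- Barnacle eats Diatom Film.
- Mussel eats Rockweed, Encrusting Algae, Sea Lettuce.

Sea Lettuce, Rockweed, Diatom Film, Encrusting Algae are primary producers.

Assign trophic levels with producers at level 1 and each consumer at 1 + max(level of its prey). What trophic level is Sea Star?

Diatom Film is a producer → level 1.
Barnacle eats Diatom Film → level 2.
Anemone eats Barnacle → level 3.
Sea Star eats Anemone (level 3); other prey at levels: Whelk 3 → level 4.

Trophic level 4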